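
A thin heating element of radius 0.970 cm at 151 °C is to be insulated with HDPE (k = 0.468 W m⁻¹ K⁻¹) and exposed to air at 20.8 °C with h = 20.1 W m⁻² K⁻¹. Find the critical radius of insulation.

r_cr = 2.33 cm

For a cylinder, r_cr = k_ins/h = 0.468/20.1 = 0.0233 m = 2.33 cm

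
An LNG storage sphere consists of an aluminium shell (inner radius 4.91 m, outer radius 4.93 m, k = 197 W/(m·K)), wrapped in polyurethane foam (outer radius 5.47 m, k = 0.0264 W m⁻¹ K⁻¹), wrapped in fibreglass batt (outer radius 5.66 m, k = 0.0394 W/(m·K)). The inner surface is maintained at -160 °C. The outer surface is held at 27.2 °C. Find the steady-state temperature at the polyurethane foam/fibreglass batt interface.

Treat each layer as a resistance in series:
  R_aluminium = (1/4.91 − 1/4.93)/(4πk) = 8.262×10^-4/(4π·197) = 3.338×10^-7 K/W
  R_polyurethane foam = (1/4.93 − 1/5.47)/(4πk) = 0.02002/(4π·0.0264) = 0.06036 K/W
  R_fibreglass batt = (1/5.47 − 1/5.66)/(4πk) = 0.006137/(4π·0.0394) = 0.01239 K/W
ΣR = 3.338×10^-7 + 0.06036 + 0.01239 = 0.07275 K/W
Q = ΔT/ΣR = (-160 °C − 27.2 °C)/0.07275 = -2573 W
From the inner boundary to the polyurethane foam/fibreglass batt interface, ΣR_partial = 0.06036 K/W.
T_interface = T_in − Q·ΣR_partial = -160 °C − (-2573)(0.06036) = -4.7 °C

T = -4.7 °C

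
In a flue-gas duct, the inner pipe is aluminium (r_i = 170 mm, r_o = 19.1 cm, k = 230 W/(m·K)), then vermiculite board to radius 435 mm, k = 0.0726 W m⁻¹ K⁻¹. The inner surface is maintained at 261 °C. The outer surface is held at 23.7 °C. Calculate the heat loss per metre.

Q' = 132 W/m

Series thermal resistances, inner to outer:
  R'_aluminium = ln(0.191/0.170)/(2πk) = 0.1165/(2π·230) = 8.060×10^-5 m·K/W
  R'_vermiculite board = ln(0.435/0.191)/(2πk) = 0.8231/(2π·0.0726) = 1.804 m·K/W
ΣR = 8.060×10^-5 + 1.804 = 1.804 m·K/W
Q' = ΔT/ΣR = (261 °C − 23.7 °C)/1.804 = 132 W/m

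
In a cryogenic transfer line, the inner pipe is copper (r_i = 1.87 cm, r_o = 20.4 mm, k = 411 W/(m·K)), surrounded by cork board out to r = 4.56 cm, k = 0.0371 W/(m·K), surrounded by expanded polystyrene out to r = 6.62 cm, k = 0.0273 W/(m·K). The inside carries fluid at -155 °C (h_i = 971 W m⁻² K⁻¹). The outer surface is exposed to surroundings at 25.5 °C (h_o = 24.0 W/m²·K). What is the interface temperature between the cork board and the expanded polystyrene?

Treat each layer as a resistance in series:
  R'_conv,in = 1/(2πr h) = 1/(2π·0.0187·971) = 0.008765 m·K/W
  R'_copper = ln(0.0204/0.0187)/(2πk) = 0.08701/(2π·411) = 3.369×10^-5 m·K/W
  R'_cork board = ln(0.0456/0.0204)/(2πk) = 0.8044/(2π·0.0371) = 3.451 m·K/W
  R'_expanded polystyrene = ln(0.0662/0.0456)/(2πk) = 0.3728/(2π·0.0273) = 2.173 m·K/W
  R'_conv,out = 1/(2πr h) = 1/(2π·0.0662·24.0) = 0.1002 m·K/W
ΣR = 0.008765 + 3.369×10^-5 + 3.451 + 2.173 + 0.1002 = 5.733 m·K/W
Q' = ΔT/ΣR = (-155 °C − 25.5 °C)/5.733 = -31.48 W/m
From the inner boundary to the cork board/expanded polystyrene interface, ΣR_partial = 3.460 m·K/W.
T_interface = T_in − Q'·ΣR_partial = -155 °C − (-31.48)(3.460) = -46.1 °C

T = -46.1 °C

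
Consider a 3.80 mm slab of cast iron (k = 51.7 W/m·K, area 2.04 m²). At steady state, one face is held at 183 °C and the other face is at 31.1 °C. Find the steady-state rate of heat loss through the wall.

Q = kA·ΔT/L = 51.7 × 2.04 × |183 °C − 31.1 °C| / 0.00380 = 4.22×10^6 W

Q = 4.22×10^6 W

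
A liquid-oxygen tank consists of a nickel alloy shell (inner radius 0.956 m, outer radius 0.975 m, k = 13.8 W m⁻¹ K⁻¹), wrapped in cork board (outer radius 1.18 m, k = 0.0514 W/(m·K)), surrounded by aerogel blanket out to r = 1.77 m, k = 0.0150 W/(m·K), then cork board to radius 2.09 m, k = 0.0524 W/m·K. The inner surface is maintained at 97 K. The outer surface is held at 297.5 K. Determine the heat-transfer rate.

Series thermal resistances, inner to outer:
  R_nickel alloy = (1/0.956 − 1/0.975)/(4πk) = 0.02038/(4π·13.8) = 1.175×10^-4 K/W
  R_cork board = (1/0.975 − 1/1.18)/(4πk) = 0.1782/(4π·0.0514) = 0.2759 K/W
  R_aerogel blanket = (1/1.18 − 1/1.77)/(4πk) = 0.2825/(4π·0.0150) = 1.499 K/W
  R_cork board = (1/1.77 − 1/2.09)/(4πk) = 0.08650/(4π·0.0524) = 0.1314 K/W
ΣR = 1.175×10^-4 + 0.2759 + 1.499 + 0.1314 = 1.906 K/W
Q = ΔT/ΣR = (97 K − 297.5 K)/1.906 = -105 W
(Negative Q ⇒ heat flows inward; heat gain = 105 W.)

Q = 105 W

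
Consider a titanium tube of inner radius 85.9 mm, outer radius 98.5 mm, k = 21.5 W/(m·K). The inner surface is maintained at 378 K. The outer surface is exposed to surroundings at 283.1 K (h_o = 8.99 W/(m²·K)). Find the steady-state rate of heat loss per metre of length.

Q' = 525 W/m

Treat each layer as a resistance in series:
  R'_titanium = ln(0.0985/0.0859)/(2πk) = 0.1369/(2π·21.5) = 0.001013 m·K/W
  R'_conv,out = 1/(2πr h) = 1/(2π·0.0985·8.99) = 0.1797 m·K/W
ΣR = 0.001013 + 0.1797 = 0.1807 m·K/W
Q' = ΔT/ΣR = (378 K − 283.1 K)/0.1807 = 525 W/m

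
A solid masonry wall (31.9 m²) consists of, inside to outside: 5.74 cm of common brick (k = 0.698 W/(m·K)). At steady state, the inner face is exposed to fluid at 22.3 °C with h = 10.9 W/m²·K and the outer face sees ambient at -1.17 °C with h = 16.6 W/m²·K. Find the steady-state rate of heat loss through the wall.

Resistance network (inner→outer):
  R_conv,in = 1/(hA) = 1/(10.9·31.9) = 0.002876 K/W
  R_common brick = L/(kA) = 0.0574/(0.698·31.9) = 0.002578 K/W
  R_conv,out = 1/(hA) = 1/(16.6·31.9) = 0.001888 K/W
ΣR = 0.002876 + 0.002578 + 0.001888 = 0.007342 K/W
Q = ΔT/ΣR = (22.3 °C − -1.17 °C)/0.007342 = 3200 W

Q = 3200 W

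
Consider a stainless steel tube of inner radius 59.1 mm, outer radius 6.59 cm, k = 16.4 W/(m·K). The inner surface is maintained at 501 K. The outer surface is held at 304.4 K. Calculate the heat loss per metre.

Q' = 186 kW/m

Q' = 2πk·ΔT/ln(r₂/r₁) = 2π × 16.4 × 196.6 / ln(0.0659/0.0591) = 1.86×10^5 W/m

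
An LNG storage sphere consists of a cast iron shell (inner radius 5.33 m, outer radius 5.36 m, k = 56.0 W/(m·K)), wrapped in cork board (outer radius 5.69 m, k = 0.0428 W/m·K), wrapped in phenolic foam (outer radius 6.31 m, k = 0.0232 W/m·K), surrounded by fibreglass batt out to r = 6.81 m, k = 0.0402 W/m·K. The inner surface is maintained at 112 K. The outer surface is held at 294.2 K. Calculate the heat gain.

Series thermal resistances, inner to outer:
  R_cast iron = (1/5.33 − 1/5.36)/(4πk) = 0.001050/(4π·56.0) = 1.492×10^-6 K/W
  R_cork board = (1/5.36 − 1/5.69)/(4πk) = 0.01082/(4π·0.0428) = 0.02012 K/W
  R_phenolic foam = (1/5.69 − 1/6.31)/(4πk) = 0.01727/(4π·0.0232) = 0.05923 K/W
  R_fibreglass batt = (1/6.31 − 1/6.81)/(4πk) = 0.01164/(4π·0.0402) = 0.02303 K/W
ΣR = 1.492×10^-6 + 0.02012 + 0.05923 + 0.02303 = 0.1024 K/W
Q = ΔT/ΣR = (112 K − 294.2 K)/0.1024 = -1780 W
(Negative Q ⇒ heat flows inward; heat gain = 1780 W.)

Q = 1780 W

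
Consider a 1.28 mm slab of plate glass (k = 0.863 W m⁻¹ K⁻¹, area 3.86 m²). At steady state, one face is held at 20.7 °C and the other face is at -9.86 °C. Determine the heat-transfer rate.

Q = kA·ΔT/L = 0.863 × 3.86 × |20.7 °C − -9.86 °C| / 0.00128 = 79500 W

Q = 79500 W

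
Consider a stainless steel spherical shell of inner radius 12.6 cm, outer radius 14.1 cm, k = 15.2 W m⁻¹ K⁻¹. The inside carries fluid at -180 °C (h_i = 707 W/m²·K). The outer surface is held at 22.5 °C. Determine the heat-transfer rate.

Q = 17600 W

Series thermal resistances, inner to outer:
  R_conv,in = 1/(4πr²h) = 1/(4π·0.126²·707) = 0.007090 K/W
  R_stainless steel = (1/0.126 − 1/0.141)/(4πk) = 0.8443/(4π·15.2) = 0.004420 K/W
ΣR = 0.007090 + 0.004420 = 0.01151 K/W
Q = ΔT/ΣR = (-180 °C − 22.5 °C)/0.01151 = -17600 W
(Negative Q ⇒ heat flows inward; heat gain = 17600 W.)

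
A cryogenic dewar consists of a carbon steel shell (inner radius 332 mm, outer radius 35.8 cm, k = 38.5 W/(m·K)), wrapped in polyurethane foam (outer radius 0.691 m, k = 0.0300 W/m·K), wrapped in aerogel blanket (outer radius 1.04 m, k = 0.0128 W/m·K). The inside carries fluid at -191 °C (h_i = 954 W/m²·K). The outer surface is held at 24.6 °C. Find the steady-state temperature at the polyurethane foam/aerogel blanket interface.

Treat each layer as a resistance in series:
  R_conv,in = 1/(4πr²h) = 1/(4π·0.332²·954) = 7.568×10^-4 K/W
  R_carbon steel = (1/0.332 − 1/0.358)/(4πk) = 0.2188/(4π·38.5) = 4.521×10^-4 K/W
  R_polyurethane foam = (1/0.358 − 1/0.691)/(4πk) = 1.346/(4π·0.0300) = 3.571 K/W
  R_aerogel blanket = (1/0.691 − 1/1.04)/(4πk) = 0.4856/(4π·0.0128) = 3.019 K/W
ΣR = 7.568×10^-4 + 4.521×10^-4 + 3.571 + 3.019 = 6.591 K/W
Q = ΔT/ΣR = (-191 °C − 24.6 °C)/6.591 = -32.71 W
From the inner boundary to the polyurethane foam/aerogel blanket interface, ΣR_partial = 3.572 K/W.
T_interface = T_in − Q·ΣR_partial = -191 °C − (-32.71)(3.572) = -74.2 °C

T = -74.2 °C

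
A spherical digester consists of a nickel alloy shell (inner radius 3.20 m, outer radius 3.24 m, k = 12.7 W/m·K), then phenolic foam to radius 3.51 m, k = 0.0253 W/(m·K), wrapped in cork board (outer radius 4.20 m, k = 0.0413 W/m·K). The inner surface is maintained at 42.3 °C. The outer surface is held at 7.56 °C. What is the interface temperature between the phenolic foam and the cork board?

Resistance network (inner→outer):
  R_nickel alloy = (1/3.20 − 1/3.24)/(4πk) = 0.003858/(4π·12.7) = 2.417×10^-5 K/W
  R_phenolic foam = (1/3.24 − 1/3.51)/(4πk) = 0.02374/(4π·0.0253) = 0.07468 K/W
  R_cork board = (1/3.51 − 1/4.20)/(4πk) = 0.04681/(4π·0.0413) = 0.09018 K/W
ΣR = 2.417×10^-5 + 0.07468 + 0.09018 = 0.1649 K/W
Q = ΔT/ΣR = (42.3 °C − 7.56 °C)/0.1649 = 210.7 W
From the inner boundary to the phenolic foam/cork board interface, ΣR_partial = 0.07470 K/W.
T_interface = T_in − Q·ΣR_partial = 42.3 °C − (210.7)(0.07470) = 26.6 °C

T = 26.6 °C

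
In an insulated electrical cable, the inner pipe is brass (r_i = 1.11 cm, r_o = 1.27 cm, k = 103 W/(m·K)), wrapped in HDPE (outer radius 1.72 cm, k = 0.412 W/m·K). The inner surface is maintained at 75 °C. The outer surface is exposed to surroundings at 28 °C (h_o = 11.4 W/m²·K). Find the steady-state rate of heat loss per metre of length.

Q' = 50.6 W/m

Series thermal resistances, inner to outer:
  R'_brass = ln(0.0127/0.0111)/(2πk) = 0.1347/(2π·103) = 2.081×10^-4 m·K/W
  R'_HDPE = ln(0.0172/0.0127)/(2πk) = 0.3033/(2π·0.412) = 0.1172 m·K/W
  R'_conv,out = 1/(2πr h) = 1/(2π·0.0172·11.4) = 0.8117 m·K/W
ΣR = 2.081×10^-4 + 0.1172 + 0.8117 = 0.9291 m·K/W
Q' = ΔT/ΣR = (75 °C − 28 °C)/0.9291 = 50.6 W/m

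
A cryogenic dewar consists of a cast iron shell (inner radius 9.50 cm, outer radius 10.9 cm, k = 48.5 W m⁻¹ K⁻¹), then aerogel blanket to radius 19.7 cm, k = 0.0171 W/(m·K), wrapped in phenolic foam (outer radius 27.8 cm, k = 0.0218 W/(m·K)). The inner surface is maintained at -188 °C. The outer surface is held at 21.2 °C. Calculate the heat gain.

Series thermal resistances, inner to outer:
  R_cast iron = (1/0.0950 − 1/0.109)/(4πk) = 1.352/(4π·48.5) = 0.002218 K/W
  R_aerogel blanket = (1/0.109 − 1/0.197)/(4πk) = 4.098/(4π·0.0171) = 19.07 K/W
  R_phenolic foam = (1/0.197 − 1/0.278)/(4πk) = 1.479/(4π·0.0218) = 5.399 K/W
ΣR = 0.002218 + 19.07 + 5.399 = 24.47 K/W
Q = ΔT/ΣR = (-188 °C − 21.2 °C)/24.47 = -8.55 W
(Negative Q ⇒ heat flows inward; heat gain = 8.55 W.)

Q = 8.55 W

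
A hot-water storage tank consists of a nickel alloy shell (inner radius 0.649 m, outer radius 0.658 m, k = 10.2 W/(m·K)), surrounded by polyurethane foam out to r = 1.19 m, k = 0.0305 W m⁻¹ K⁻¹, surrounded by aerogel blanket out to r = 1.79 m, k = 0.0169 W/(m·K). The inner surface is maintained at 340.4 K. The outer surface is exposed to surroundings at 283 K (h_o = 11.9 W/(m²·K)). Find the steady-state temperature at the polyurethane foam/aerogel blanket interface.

T = 307.6 K

Resistance network (inner→outer):
  R_nickel alloy = (1/0.649 − 1/0.658)/(4πk) = 0.02108/(4π·10.2) = 1.644×10^-4 K/W
  R_polyurethane foam = (1/0.658 − 1/1.19)/(4πk) = 0.6794/(4π·0.0305) = 1.773 K/W
  R_aerogel blanket = (1/1.19 − 1/1.79)/(4πk) = 0.2817/(4π·0.0169) = 1.326 K/W
  R_conv,out = 1/(4πr²h) = 1/(4π·1.79²·11.9) = 0.002087 K/W
ΣR = 1.644×10^-4 + 1.773 + 1.326 + 0.002087 = 3.101 K/W
Q = ΔT/ΣR = (340.4 K − 283 K)/3.101 = 18.51 W
From the inner boundary to the polyurethane foam/aerogel blanket interface, ΣR_partial = 1.773 K/W.
T_interface = T_in − Q·ΣR_partial = 340.4 K − (18.51)(1.773) = 307.6 K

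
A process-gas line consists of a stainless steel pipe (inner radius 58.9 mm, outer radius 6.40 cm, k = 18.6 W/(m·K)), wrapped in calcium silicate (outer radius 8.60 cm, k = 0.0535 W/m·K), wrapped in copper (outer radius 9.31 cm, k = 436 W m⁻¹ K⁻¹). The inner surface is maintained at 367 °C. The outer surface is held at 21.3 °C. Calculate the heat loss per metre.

Q' = 393 W/m

Treat each layer as a resistance in series:
  R'_stainless steel = ln(0.0640/0.0589)/(2πk) = 0.08304/(2π·18.6) = 7.106×10^-4 m·K/W
  R'_calcium silicate = ln(0.0860/0.0640)/(2πk) = 0.2955/(2π·0.0535) = 0.8790 m·K/W
  R'_copper = ln(0.0931/0.0860)/(2πk) = 0.07933/(2π·436) = 2.896×10^-5 m·K/W
ΣR = 7.106×10^-4 + 0.8790 + 2.896×10^-5 = 0.8797 m·K/W
Q' = ΔT/ΣR = (367 °C − 21.3 °C)/0.8797 = 393 W/m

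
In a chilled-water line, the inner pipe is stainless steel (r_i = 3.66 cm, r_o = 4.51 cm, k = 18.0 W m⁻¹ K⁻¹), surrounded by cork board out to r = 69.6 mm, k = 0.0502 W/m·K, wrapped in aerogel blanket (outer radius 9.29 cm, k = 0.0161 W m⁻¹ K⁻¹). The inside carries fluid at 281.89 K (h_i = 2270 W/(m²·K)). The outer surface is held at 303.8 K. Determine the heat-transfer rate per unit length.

Q' = 5.17 W/m

Series thermal resistances, inner to outer:
  R'_conv,in = 1/(2πr h) = 1/(2π·0.0366·2270) = 0.001916 m·K/W
  R'_stainless steel = ln(0.0451/0.0366)/(2πk) = 0.2088/(2π·18.0) = 0.001846 m·K/W
  R'_cork board = ln(0.0696/0.0451)/(2πk) = 0.4339/(2π·0.0502) = 1.376 m·K/W
  R'_aerogel blanket = ln(0.0929/0.0696)/(2πk) = 0.2888/(2π·0.0161) = 2.854 m·K/W
ΣR = 0.001916 + 0.001846 + 1.376 + 2.854 = 4.234 m·K/W
Q' = ΔT/ΣR = (281.89 K − 303.8 K)/4.234 = -5.17 W/m
(Negative Q' ⇒ heat flows inward; heat gain = 5.17 W/m.)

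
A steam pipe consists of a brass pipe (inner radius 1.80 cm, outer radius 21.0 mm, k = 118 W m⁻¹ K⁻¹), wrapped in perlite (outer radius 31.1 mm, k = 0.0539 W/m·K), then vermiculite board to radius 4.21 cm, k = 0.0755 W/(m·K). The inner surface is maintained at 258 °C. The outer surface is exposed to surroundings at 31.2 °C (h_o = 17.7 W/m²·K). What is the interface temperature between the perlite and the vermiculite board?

Treat each layer as a resistance in series:
  R'_brass = ln(0.0210/0.0180)/(2πk) = 0.1542/(2π·118) = 2.079×10^-4 m·K/W
  R'_perlite = ln(0.0311/0.0210)/(2πk) = 0.3927/(2π·0.0539) = 1.160 m·K/W
  R'_vermiculite board = ln(0.0421/0.0311)/(2πk) = 0.3028/(2π·0.0755) = 0.6384 m·K/W
  R'_conv,out = 1/(2πr h) = 1/(2π·0.0421·17.7) = 0.2136 m·K/W
ΣR = 2.079×10^-4 + 1.160 + 0.6384 + 0.2136 = 2.012 m·K/W
Q' = ΔT/ΣR = (258 °C − 31.2 °C)/2.012 = 112.7 W/m
From the inner boundary to the perlite/vermiculite board interface, ΣR_partial = 1.160 m·K/W.
T_interface = T_in − Q'·ΣR_partial = 258 °C − (112.7)(1.160) = 127 °C

T = 127 °C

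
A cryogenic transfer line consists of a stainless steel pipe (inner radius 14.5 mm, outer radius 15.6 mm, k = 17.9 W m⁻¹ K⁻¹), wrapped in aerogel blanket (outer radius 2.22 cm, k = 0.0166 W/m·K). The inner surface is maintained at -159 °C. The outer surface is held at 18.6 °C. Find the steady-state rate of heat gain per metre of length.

Q' = 52.5 W/m

Resistance network (inner→outer):
  R'_stainless steel = ln(0.0156/0.0145)/(2πk) = 0.07312/(2π·17.9) = 6.502×10^-4 m·K/W
  R'_aerogel blanket = ln(0.0222/0.0156)/(2πk) = 0.3528/(2π·0.0166) = 3.383 m·K/W
ΣR = 6.502×10^-4 + 3.383 = 3.384 m·K/W
Q' = ΔT/ΣR = (-159 °C − 18.6 °C)/3.384 = -52.5 W/m
(Negative Q' ⇒ heat flows inward; heat gain = 52.5 W/m.)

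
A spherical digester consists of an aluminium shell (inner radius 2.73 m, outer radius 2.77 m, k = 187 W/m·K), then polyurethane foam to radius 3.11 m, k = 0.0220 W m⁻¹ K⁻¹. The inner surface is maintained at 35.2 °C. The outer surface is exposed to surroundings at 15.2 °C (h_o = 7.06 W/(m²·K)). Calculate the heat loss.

Series thermal resistances, inner to outer:
  R_aluminium = (1/2.73 − 1/2.77)/(4πk) = 0.005290/(4π·187) = 2.251×10^-6 K/W
  R_polyurethane foam = (1/2.77 − 1/3.11)/(4πk) = 0.03947/(4π·0.0220) = 0.1428 K/W
  R_conv,out = 1/(4πr²h) = 1/(4π·3.11²·7.06) = 0.001165 K/W
ΣR = 2.251×10^-6 + 0.1428 + 0.001165 = 0.1440 K/W
Q = ΔT/ΣR = (35.2 °C − 15.2 °C)/0.1440 = 139 W

Q = 139 W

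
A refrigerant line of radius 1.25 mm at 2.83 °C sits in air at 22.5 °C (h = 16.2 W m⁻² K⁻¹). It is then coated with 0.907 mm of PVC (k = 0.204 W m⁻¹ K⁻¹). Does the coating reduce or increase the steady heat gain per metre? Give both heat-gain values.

Critical radius for a cylinder: r_cr = k/h = 0.0126 m = 1.26 cm.
Outer radius after coating: r₂ = 0.00125 + 9.07×10^-4 = 0.002157 m.
Since r₁ < r_cr and r₂ ≤ r_cr, the coating moves toward the maximum at r_cr — heat gain rises.
Bare: R = 1/(2πr₁h) = 7.860 m·K/W; Q = 19.67/7.860 = 2.50 W/m.
Coated: R = R_cond + R_conv = 4.980 m·K/W; Q = 19.67/4.980 = 3.95 W/m.

increases: 2.50 → 3.95 W/m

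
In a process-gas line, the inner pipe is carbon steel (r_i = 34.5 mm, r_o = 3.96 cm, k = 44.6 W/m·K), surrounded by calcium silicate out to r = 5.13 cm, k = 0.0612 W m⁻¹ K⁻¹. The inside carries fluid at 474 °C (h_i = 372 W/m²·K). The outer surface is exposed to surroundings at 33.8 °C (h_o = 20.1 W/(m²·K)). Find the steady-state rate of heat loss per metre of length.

Series thermal resistances, inner to outer:
  R'_conv,in = 1/(2πr h) = 1/(2π·0.0345·372) = 0.01240 m·K/W
  R'_carbon steel = ln(0.0396/0.0345)/(2πk) = 0.1379/(2π·44.6) = 4.920×10^-4 m·K/W
  R'_calcium silicate = ln(0.0513/0.0396)/(2πk) = 0.2589/(2π·0.0612) = 0.6732 m·K/W
  R'_conv,out = 1/(2πr h) = 1/(2π·0.0513·20.1) = 0.1544 m·K/W
ΣR = 0.01240 + 4.920×10^-4 + 0.6732 + 0.1544 = 0.8405 m·K/W
Q' = ΔT/ΣR = (474 °C − 33.8 °C)/0.8405 = 524 W/m

Q' = 524 W/m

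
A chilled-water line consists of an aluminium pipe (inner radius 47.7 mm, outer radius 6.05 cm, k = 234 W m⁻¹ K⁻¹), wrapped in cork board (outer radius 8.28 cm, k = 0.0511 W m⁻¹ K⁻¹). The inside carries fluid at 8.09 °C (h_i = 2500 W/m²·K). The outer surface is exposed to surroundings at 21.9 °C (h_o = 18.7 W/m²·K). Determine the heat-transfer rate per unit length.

Q' = 12.8 W/m

Resistance network (inner→outer):
  R'_conv,in = 1/(2πr h) = 1/(2π·0.0477·2500) = 0.001335 m·K/W
  R'_aluminium = ln(0.0605/0.0477)/(2πk) = 0.2377/(2π·234) = 1.617×10^-4 m·K/W
  R'_cork board = ln(0.0828/0.0605)/(2πk) = 0.3138/(2π·0.0511) = 0.9773 m·K/W
  R'_conv,out = 1/(2πr h) = 1/(2π·0.0828·18.7) = 0.1028 m·K/W
ΣR = 0.001335 + 1.617×10^-4 + 0.9773 + 0.1028 = 1.082 m·K/W
Q' = ΔT/ΣR = (8.09 °C − 21.9 °C)/1.082 = -12.8 W/m
(Negative Q' ⇒ heat flows inward; heat gain = 12.8 W/m.)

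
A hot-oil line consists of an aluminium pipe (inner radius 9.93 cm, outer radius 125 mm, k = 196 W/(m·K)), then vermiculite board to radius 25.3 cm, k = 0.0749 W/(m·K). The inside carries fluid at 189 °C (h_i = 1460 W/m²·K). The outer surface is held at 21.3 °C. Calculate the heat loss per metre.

Series thermal resistances, inner to outer:
  R'_conv,in = 1/(2πr h) = 1/(2π·0.0993·1460) = 0.001098 m·K/W
  R'_aluminium = ln(0.125/0.0993)/(2πk) = 0.2302/(2π·196) = 1.869×10^-4 m·K/W
  R'_vermiculite board = ln(0.253/0.125)/(2πk) = 0.7051/(2π·0.0749) = 1.498 m·K/W
ΣR = 0.001098 + 1.869×10^-4 + 1.498 = 1.499 m·K/W
Q' = ΔT/ΣR = (189 °C − 21.3 °C)/1.499 = 112 W/m

Q' = 112 W/m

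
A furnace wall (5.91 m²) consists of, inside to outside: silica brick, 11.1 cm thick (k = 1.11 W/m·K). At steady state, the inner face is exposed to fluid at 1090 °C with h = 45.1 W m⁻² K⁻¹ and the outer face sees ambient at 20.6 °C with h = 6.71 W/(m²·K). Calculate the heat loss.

Treat each layer as a resistance in series:
  R_conv,in = 1/(hA) = 1/(45.1·5.91) = 0.003752 K/W
  R_silica brick = L/(kA) = 0.111/(1.11·5.91) = 0.01692 K/W
  R_conv,out = 1/(hA) = 1/(6.71·5.91) = 0.02522 K/W
ΣR = 0.003752 + 0.01692 + 0.02522 = 0.04589 K/W
Q = ΔT/ΣR = (1090 °C − 20.6 °C)/0.04589 = 23300 W

Q = 23.3 kW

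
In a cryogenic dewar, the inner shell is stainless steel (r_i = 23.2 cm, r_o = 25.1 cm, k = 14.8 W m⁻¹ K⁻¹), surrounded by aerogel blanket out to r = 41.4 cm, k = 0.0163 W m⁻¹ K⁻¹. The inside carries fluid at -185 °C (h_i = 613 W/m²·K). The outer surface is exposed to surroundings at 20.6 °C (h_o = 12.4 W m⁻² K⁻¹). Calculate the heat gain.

Treat each layer as a resistance in series:
  R_conv,in = 1/(4πr²h) = 1/(4π·0.232²·613) = 0.002412 K/W
  R_stainless steel = (1/0.232 − 1/0.251)/(4πk) = 0.3263/(4π·14.8) = 0.001754 K/W
  R_aerogel blanket = (1/0.251 − 1/0.414)/(4πk) = 1.569/(4π·0.0163) = 7.658 K/W
  R_conv,out = 1/(4πr²h) = 1/(4π·0.414²·12.4) = 0.03744 K/W
ΣR = 0.002412 + 0.001754 + 7.658 + 0.03744 = 7.700 K/W
Q = ΔT/ΣR = (-185 °C − 20.6 °C)/7.700 = -26.7 W
(Negative Q ⇒ heat flows inward; heat gain = 26.7 W.)

Q = 26.7 W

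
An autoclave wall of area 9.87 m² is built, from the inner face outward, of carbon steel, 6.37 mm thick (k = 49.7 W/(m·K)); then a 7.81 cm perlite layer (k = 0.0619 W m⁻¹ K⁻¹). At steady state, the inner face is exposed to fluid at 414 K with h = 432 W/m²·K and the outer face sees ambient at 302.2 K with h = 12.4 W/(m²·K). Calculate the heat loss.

Resistance network (inner→outer):
  R_conv,in = 1/(hA) = 1/(432·9.87) = 2.345×10^-4 K/W
  R_carbon steel = L/(kA) = 0.00637/(49.7·9.87) = 1.299×10^-5 K/W
  R_perlite = L/(kA) = 0.0781/(0.0619·9.87) = 0.1278 K/W
  R_conv,out = 1/(hA) = 1/(12.4·9.87) = 0.008171 K/W
ΣR = 2.345×10^-4 + 1.299×10^-5 + 0.1278 + 0.008171 = 0.1362 K/W
Q = ΔT/ΣR = (414 K − 302.2 K)/0.1362 = 821 W

Q = 821 W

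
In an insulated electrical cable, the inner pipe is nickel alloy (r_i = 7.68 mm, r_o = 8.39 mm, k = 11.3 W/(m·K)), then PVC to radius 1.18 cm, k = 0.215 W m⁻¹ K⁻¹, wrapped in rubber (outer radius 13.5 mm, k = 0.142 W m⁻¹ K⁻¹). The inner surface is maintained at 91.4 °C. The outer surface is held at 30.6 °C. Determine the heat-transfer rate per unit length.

Resistance network (inner→outer):
  R'_nickel alloy = ln(0.00839/0.00768)/(2πk) = 0.08842/(2π·11.3) = 0.001245 m·K/W
  R'_PVC = ln(0.0118/0.00839)/(2πk) = 0.3411/(2π·0.215) = 0.2525 m·K/W
  R'_rubber = ln(0.0135/0.0118)/(2πk) = 0.1346/(2π·0.142) = 0.1508 m·K/W
ΣR = 0.001245 + 0.2525 + 0.1508 = 0.4045 m·K/W
Q' = ΔT/ΣR = (91.4 °C − 30.6 °C)/0.4045 = 150 W/m

Q' = 150 W/m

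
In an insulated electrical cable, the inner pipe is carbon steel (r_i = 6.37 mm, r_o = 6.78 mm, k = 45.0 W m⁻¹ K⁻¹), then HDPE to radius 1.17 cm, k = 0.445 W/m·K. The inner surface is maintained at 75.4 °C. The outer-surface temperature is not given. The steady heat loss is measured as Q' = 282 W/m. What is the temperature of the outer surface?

Series resistances:
  R'_carbon steel = ln(0.00678/0.00637)/(2πk) = 0.06238/(2π·45.0) = 2.206×10^-4 m·K/W
  R'_HDPE = ln(0.0117/0.00678)/(2πk) = 0.5456/(2π·0.445) = 0.1951 m·K/W
ΣR = 0.1954 m·K/W
ΔT = Q'·ΣR = 282 × 0.1954 = 55.10 K
Heat flows outward, so T_out = T_in − ΔT = 75.4 − 55.10 = 20.3 °C

T_out = 20.3 °C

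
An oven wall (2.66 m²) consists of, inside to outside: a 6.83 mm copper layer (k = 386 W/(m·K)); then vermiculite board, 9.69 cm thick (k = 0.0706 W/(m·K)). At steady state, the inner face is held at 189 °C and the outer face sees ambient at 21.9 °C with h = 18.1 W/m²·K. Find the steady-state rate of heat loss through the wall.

Q = 311 W

Resistance network (inner→outer):
  R_copper = L/(kA) = 0.00683/(386·2.66) = 6.652×10^-6 K/W
  R_vermiculite board = L/(kA) = 0.0969/(0.0706·2.66) = 0.5160 K/W
  R_conv,out = 1/(hA) = 1/(18.1·2.66) = 0.02077 K/W
ΣR = 6.652×10^-6 + 0.5160 + 0.02077 = 0.5368 K/W
Q = ΔT/ΣR = (189 °C − 21.9 °C)/0.5368 = 311 W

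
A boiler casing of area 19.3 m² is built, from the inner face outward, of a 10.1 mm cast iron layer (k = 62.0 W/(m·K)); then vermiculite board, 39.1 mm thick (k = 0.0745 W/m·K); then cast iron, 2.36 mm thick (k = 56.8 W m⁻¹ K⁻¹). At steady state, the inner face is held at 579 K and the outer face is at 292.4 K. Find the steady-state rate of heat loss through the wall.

Resistance network (inner→outer):
  R_cast iron = L/(kA) = 0.0101/(62.0·19.3) = 8.441×10^-6 K/W
  R_vermiculite board = L/(kA) = 0.0391/(0.0745·19.3) = 0.02719 K/W
  R_cast iron = L/(kA) = 0.00236/(56.8·19.3) = 2.153×10^-6 K/W
ΣR = 8.441×10^-6 + 0.02719 + 2.153×10^-6 = 0.02720 K/W
Q = ΔT/ΣR = (579 K − 292.4 K)/0.02720 = 10500 W

Q = 10.5 kW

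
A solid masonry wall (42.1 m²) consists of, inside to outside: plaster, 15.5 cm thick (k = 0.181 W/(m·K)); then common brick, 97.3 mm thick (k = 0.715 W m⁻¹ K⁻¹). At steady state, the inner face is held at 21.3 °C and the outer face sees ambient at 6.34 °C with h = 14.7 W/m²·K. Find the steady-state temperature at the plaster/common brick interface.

T = 9.22 °C

Treat each layer as a resistance in series:
  R_plaster = L/(kA) = 0.155/(0.181·42.1) = 0.02034 K/W
  R_common brick = L/(kA) = 0.0973/(0.715·42.1) = 0.003232 K/W
  R_conv,out = 1/(hA) = 1/(14.7·42.1) = 0.001616 K/W
ΣR = 0.02034 + 0.003232 + 0.001616 = 0.02519 K/W
Q = ΔT/ΣR = (21.3 °C − 6.34 °C)/0.02519 = 593.9 W
From the inner boundary to the plaster/common brick interface, ΣR_partial = 0.02034 K/W.
T_interface = T_in − Q·ΣR_partial = 21.3 °C − (593.9)(0.02034) = 9.22 °C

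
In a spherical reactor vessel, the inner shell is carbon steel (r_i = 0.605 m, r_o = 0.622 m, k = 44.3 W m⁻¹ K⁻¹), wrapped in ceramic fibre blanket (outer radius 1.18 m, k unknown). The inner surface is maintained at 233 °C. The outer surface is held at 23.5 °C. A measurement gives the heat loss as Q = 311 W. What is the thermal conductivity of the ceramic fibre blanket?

ΣR = ΔT/Q = |233 − 23.5|/311 = 0.6736 K/W
Known resistances:
  R_carbon steel = (1/0.605 − 1/0.622)/(4πk) = 0.04518/(4π·44.3) = 8.115×10^-5 K/W
R_ceramic fibre blanket = ΣR − ΣR_known = 0.6736 − 8.115×10^-5 = 0.6735 K/W
(1/r₁−1/r₂)/(4πk) = 0.6735 ⇒ k = 0.7603/(4π·0.6735) = 0.0898 W/m·K

k = 0.0898 W/m·K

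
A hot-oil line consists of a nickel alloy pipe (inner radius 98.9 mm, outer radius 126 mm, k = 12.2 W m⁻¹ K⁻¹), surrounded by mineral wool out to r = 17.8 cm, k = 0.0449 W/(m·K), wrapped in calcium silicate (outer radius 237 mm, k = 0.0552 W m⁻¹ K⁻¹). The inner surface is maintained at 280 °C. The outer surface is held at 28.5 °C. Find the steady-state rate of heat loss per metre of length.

Resistance network (inner→outer):
  R'_nickel alloy = ln(0.126/0.0989)/(2πk) = 0.2422/(2π·12.2) = 0.003159 m·K/W
  R'_mineral wool = ln(0.178/0.126)/(2πk) = 0.3455/(2π·0.0449) = 1.225 m·K/W
  R'_calcium silicate = ln(0.237/0.178)/(2πk) = 0.2863/(2π·0.0552) = 0.8254 m·K/W
ΣR = 0.003159 + 1.225 + 0.8254 = 2.054 m·K/W
Q' = ΔT/ΣR = (280 °C − 28.5 °C)/2.054 = 122 W/m

Q' = 122 W/m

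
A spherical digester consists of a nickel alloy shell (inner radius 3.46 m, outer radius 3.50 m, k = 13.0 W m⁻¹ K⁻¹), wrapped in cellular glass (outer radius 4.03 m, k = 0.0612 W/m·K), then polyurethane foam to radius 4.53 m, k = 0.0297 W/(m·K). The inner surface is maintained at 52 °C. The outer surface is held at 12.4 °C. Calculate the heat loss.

Q = 324 W

Treat each layer as a resistance in series:
  R_nickel alloy = (1/3.46 − 1/3.50)/(4πk) = 0.003303/(4π·13.0) = 2.022×10^-5 K/W
  R_cellular glass = (1/3.50 − 1/4.03)/(4πk) = 0.03758/(4π·0.0612) = 0.04886 K/W
  R_polyurethane foam = (1/4.03 − 1/4.53)/(4πk) = 0.02739/(4π·0.0297) = 0.07338 K/W
ΣR = 2.022×10^-5 + 0.04886 + 0.07338 = 0.1223 K/W
Q = ΔT/ΣR = (52 °C − 12.4 °C)/0.1223 = 324 W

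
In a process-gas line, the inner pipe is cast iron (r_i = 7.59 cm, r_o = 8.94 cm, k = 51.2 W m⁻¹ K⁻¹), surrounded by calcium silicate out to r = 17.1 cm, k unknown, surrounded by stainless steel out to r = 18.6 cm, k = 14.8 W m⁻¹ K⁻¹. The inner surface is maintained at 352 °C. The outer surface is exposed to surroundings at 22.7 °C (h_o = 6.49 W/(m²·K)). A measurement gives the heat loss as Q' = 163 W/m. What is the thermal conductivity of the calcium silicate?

ΣR = ΔT/Q' = |352 − 22.7|/163 = 2.020 m·K/W
Known resistances:
  R'_cast iron = ln(0.0894/0.0759)/(2πk) = 0.1637/(2π·51.2) = 5.089×10^-4 m·K/W
  R'_stainless steel = ln(0.186/0.171)/(2πk) = 0.08408/(2π·14.8) = 9.042×10^-4 m·K/W
  R'_conv,out = 1/(2πr h) = 1/(2π·0.186·6.49) = 0.1318 m·K/W
R_calcium silicate = ΣR − ΣR_known = 2.020 − 0.1332 = 1.887 m·K/W
ln(r₂/r₁)/(2πk) = 1.887 ⇒ k = 0.6485/(2π·1.887) = 0.0547 W/m·K

k = 0.0547 W/m·K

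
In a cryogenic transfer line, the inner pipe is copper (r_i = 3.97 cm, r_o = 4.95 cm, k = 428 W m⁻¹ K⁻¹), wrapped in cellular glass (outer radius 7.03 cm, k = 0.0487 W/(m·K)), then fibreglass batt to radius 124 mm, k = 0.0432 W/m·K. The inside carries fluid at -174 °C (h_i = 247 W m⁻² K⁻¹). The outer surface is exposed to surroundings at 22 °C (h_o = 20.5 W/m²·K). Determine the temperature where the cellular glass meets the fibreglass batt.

T = -105 °C

Treat each layer as a resistance in series:
  R'_conv,in = 1/(2πr h) = 1/(2π·0.0397·247) = 0.01623 m·K/W
  R'_copper = ln(0.0495/0.0397)/(2πk) = 0.2206/(2π·428) = 8.204×10^-5 m·K/W
  R'_cellular glass = ln(0.0703/0.0495)/(2πk) = 0.3508/(2π·0.0487) = 1.146 m·K/W
  R'_fibreglass batt = ln(0.124/0.0703)/(2πk) = 0.5675/(2π·0.0432) = 2.091 m·K/W
  R'_conv,out = 1/(2πr h) = 1/(2π·0.124·20.5) = 0.06261 m·K/W
ΣR = 0.01623 + 8.204×10^-5 + 1.146 + 2.091 + 0.06261 = 3.316 m·K/W
Q' = ΔT/ΣR = (-174 °C − 22 °C)/3.316 = -59.11 W/m
From the inner boundary to the cellular glass/fibreglass batt interface, ΣR_partial = 1.162 m·K/W.
T_interface = T_in − Q'·ΣR_partial = -174 °C − (-59.11)(1.162) = -105 °C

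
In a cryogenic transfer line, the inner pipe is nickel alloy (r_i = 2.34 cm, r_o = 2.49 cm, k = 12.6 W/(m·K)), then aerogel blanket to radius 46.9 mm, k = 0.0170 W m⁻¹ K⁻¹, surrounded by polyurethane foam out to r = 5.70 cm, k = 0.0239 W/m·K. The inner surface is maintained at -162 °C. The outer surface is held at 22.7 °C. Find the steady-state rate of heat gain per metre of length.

Treat each layer as a resistance in series:
  R'_nickel alloy = ln(0.0249/0.0234)/(2πk) = 0.06213/(2π·12.6) = 7.848×10^-4 m·K/W
  R'_aerogel blanket = ln(0.0469/0.0249)/(2πk) = 0.6331/(2π·0.0170) = 5.928 m·K/W
  R'_polyurethane foam = ln(0.0570/0.0469)/(2πk) = 0.1950/(2π·0.0239) = 1.299 m·K/W
ΣR = 7.848×10^-4 + 5.928 + 1.299 = 7.228 m·K/W
Q' = ΔT/ΣR = (-162 °C − 22.7 °C)/7.228 = -25.6 W/m
(Negative Q' ⇒ heat flows inward; heat gain = 25.6 W/m.)

Q' = 25.6 W/m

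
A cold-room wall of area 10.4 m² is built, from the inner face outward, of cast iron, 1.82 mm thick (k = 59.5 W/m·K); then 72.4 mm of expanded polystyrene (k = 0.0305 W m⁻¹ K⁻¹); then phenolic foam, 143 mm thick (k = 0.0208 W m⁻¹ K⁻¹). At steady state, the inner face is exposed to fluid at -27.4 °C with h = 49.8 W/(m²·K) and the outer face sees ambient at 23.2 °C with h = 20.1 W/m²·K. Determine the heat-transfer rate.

Q = 56.5 W

Resistance network (inner→outer):
  R_conv,in = 1/(hA) = 1/(49.8·10.4) = 0.001931 K/W
  R_cast iron = L/(kA) = 0.00182/(59.5·10.4) = 2.941×10^-6 K/W
  R_expanded polystyrene = L/(kA) = 0.0724/(0.0305·10.4) = 0.2282 K/W
  R_phenolic foam = L/(kA) = 0.143/(0.0208·10.4) = 0.6611 K/W
  R_conv,out = 1/(hA) = 1/(20.1·10.4) = 0.004784 K/W
ΣR = 0.001931 + 2.941×10^-6 + 0.2282 + 0.6611 + 0.004784 = 0.8960 K/W
Q = ΔT/ΣR = (-27.4 °C − 23.2 °C)/0.8960 = -56.5 W
(Negative Q ⇒ heat flows inward; heat gain = 56.5 W.)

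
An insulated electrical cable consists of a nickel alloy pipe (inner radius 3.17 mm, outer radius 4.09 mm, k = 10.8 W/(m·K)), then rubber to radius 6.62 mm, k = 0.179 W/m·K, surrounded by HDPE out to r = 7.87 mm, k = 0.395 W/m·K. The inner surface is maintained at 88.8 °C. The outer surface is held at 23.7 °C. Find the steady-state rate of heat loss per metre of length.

Q' = 130 W/m

Series thermal resistances, inner to outer:
  R'_nickel alloy = ln(0.00409/0.00317)/(2πk) = 0.2548/(2π·10.8) = 0.003755 m·K/W
  R'_rubber = ln(0.00662/0.00409)/(2πk) = 0.4816/(2π·0.179) = 0.4282 m·K/W
  R'_HDPE = ln(0.00787/0.00662)/(2πk) = 0.1730/(2π·0.395) = 0.06969 m·K/W
ΣR = 0.003755 + 0.4282 + 0.06969 = 0.5016 m·K/W
Q' = ΔT/ΣR = (88.8 °C − 23.7 °C)/0.5016 = 130 W/m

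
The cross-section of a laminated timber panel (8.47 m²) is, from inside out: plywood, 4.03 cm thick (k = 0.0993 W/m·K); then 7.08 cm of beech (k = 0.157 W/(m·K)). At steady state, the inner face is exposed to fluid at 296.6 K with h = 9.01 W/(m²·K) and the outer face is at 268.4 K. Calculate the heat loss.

Treat each layer as a resistance in series:
  R_conv,in = 1/(hA) = 1/(9.01·8.47) = 0.01310 K/W
  R_plywood = L/(kA) = 0.0403/(0.0993·8.47) = 0.04792 K/W
  R_beech = L/(kA) = 0.0708/(0.157·8.47) = 0.05324 K/W
ΣR = 0.01310 + 0.04792 + 0.05324 = 0.1143 K/W
Q = ΔT/ΣR = (296.6 K − 268.4 K)/0.1143 = 247 W

Q = 247 W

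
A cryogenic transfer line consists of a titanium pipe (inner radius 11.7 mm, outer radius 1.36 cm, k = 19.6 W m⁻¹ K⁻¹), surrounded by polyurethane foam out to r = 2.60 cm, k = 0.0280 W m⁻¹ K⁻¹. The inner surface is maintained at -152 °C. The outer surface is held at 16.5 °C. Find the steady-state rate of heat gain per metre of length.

Q' = 45.7 W/m

Treat each layer as a resistance in series:
  R'_titanium = ln(0.0136/0.0117)/(2πk) = 0.1505/(2π·19.6) = 0.001222 m·K/W
  R'_polyurethane foam = ln(0.0260/0.0136)/(2πk) = 0.6480/(2π·0.0280) = 3.683 m·K/W
ΣR = 0.001222 + 3.683 = 3.684 m·K/W
Q' = ΔT/ΣR = (-152 °C − 16.5 °C)/3.684 = -45.7 W/m
(Negative Q' ⇒ heat flows inward; heat gain = 45.7 W/m.)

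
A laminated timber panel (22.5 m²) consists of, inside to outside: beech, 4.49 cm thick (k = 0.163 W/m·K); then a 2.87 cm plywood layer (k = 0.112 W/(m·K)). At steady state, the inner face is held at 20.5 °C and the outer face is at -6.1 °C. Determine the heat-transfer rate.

Resistance network (inner→outer):
  R_beech = L/(kA) = 0.0449/(0.163·22.5) = 0.01224 K/W
  R_plywood = L/(kA) = 0.0287/(0.112·22.5) = 0.01139 K/W
ΣR = 0.01224 + 0.01139 = 0.02363 K/W
Q = ΔT/ΣR = (20.5 °C − -6.1 °C)/0.02363 = 1130 W

Q = 1130 W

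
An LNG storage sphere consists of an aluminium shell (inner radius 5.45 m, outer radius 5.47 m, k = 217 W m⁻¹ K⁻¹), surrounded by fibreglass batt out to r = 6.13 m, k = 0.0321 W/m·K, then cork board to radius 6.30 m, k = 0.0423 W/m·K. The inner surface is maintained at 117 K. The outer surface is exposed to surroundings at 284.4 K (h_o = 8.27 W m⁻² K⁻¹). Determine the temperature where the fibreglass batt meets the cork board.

T = 259.5 K

Resistance network (inner→outer):
  R_aluminium = (1/5.45 − 1/5.47)/(4πk) = 6.709×10^-4/(4π·217) = 2.460×10^-7 K/W
  R_fibreglass batt = (1/5.47 − 1/6.13)/(4πk) = 0.01968/(4π·0.0321) = 0.04880 K/W
  R_cork board = (1/6.13 − 1/6.30)/(4πk) = 0.004402/(4π·0.0423) = 0.008281 K/W
  R_conv,out = 1/(4πr²h) = 1/(4π·6.30²·8.27) = 2.424×10^-4 K/W
ΣR = 2.460×10^-7 + 0.04880 + 0.008281 + 2.424×10^-4 = 0.05732 K/W
Q = ΔT/ΣR = (117 K − 284.4 K)/0.05732 = -2920 W
From the inner boundary to the fibreglass batt/cork board interface, ΣR_partial = 0.04880 K/W.
T_interface = T_in − Q·ΣR_partial = 117 K − (-2920)(0.04880) = 259.5 K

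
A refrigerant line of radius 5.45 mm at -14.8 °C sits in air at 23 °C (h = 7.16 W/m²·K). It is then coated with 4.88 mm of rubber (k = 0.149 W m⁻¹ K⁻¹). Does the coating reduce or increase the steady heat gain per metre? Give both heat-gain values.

increases: 9.27 → 13.3 W/m

Critical radius for a cylinder: r_cr = k/h = 0.0208 m = 2.08 cm.
Outer radius after coating: r₂ = 0.00545 + 0.00488 = 0.01033 m.
Since r₁ < r_cr and r₂ ≤ r_cr, the coating moves toward the maximum at r_cr — heat gain rises.
Bare: R = 1/(2πr₁h) = 4.079 m·K/W; Q = 37.8/4.079 = 9.27 W/m.
Coated: R = R_cond + R_conv = 2.835 m·K/W; Q = 37.8/2.835 = 13.3 W/m.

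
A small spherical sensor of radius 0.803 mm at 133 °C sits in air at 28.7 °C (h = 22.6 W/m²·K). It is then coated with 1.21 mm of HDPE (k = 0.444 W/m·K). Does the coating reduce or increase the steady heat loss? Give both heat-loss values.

increases: 0.0191 → 0.104 W

Critical radius for a sphere: r_cr = 2k/h = 0.0393 m = 3.93 cm.
Outer radius after coating: r₂ = 8.03×10^-4 + 0.00121 = 0.002013 m.
Since r₁ < r_cr and r₂ ≤ r_cr, the coating moves toward the maximum at r_cr — heat loss rises.
Bare: R = 1/(4πr₁²h) = 5461 K/W; Q = 104.3/5461 = 0.0191 W.
Coated: R = R_cond + R_conv = 1003 K/W; Q = 104.3/1003 = 0.104 W.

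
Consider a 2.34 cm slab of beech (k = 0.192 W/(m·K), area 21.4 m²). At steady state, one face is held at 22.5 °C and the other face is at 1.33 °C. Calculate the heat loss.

Q = kA·ΔT/L = 0.192 × 21.4 × |22.5 °C − 1.33 °C| / 0.0234 = 3720 W

Q = 3720 W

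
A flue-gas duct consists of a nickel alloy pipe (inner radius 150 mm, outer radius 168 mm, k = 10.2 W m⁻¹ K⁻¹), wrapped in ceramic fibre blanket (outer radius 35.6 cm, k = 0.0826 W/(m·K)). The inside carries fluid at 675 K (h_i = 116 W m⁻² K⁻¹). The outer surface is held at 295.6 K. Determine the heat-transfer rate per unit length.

Series thermal resistances, inner to outer:
  R'_conv,in = 1/(2πr h) = 1/(2π·0.150·116) = 0.009147 m·K/W
  R'_nickel alloy = ln(0.168/0.150)/(2πk) = 0.1133/(2π·10.2) = 0.001768 m·K/W
  R'_ceramic fibre blanket = ln(0.356/0.168)/(2πk) = 0.7510/(2π·0.0826) = 1.447 m·K/W
ΣR = 0.009147 + 0.001768 + 1.447 = 1.458 m·K/W
Q' = ΔT/ΣR = (675 K − 295.6 K)/1.458 = 260 W/m

Q' = 260 W/m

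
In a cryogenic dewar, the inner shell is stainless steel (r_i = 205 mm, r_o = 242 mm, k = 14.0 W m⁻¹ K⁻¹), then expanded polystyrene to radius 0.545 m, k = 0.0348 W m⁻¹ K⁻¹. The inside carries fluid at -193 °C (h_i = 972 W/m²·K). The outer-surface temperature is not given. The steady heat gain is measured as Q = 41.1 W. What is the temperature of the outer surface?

T_out = 23.2 °C

Series resistances:
  R_conv,in = 1/(4πr²h) = 1/(4π·0.205²·972) = 0.001948 K/W
  R_stainless steel = (1/0.205 − 1/0.242)/(4πk) = 0.7458/(4π·14.0) = 0.004239 K/W
  R_expanded polystyrene = (1/0.242 − 1/0.545)/(4πk) = 2.297/(4π·0.0348) = 5.253 K/W
ΣR = 5.260 K/W
ΔT = Q·ΣR = 41.1 × 5.260 = 216.2 K
Heat flows inward, so T_out = T_in + ΔT = -193 + 216.2 = 23.2 °C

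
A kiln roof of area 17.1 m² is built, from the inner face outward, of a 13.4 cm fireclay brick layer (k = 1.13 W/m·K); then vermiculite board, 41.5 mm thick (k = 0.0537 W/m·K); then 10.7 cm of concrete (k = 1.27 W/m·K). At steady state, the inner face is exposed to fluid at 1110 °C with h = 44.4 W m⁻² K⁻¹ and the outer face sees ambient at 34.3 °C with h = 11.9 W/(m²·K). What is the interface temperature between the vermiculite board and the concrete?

Series thermal resistances, inner to outer:
  R_conv,in = 1/(hA) = 1/(44.4·17.1) = 0.001317 K/W
  R_fireclay brick = L/(kA) = 0.134/(1.13·17.1) = 0.006935 K/W
  R_vermiculite board = L/(kA) = 0.0415/(0.0537·17.1) = 0.04519 K/W
  R_concrete = L/(kA) = 0.107/(1.27·17.1) = 0.004927 K/W
  R_conv,out = 1/(hA) = 1/(11.9·17.1) = 0.004914 K/W
ΣR = 0.001317 + 0.006935 + 0.04519 + 0.004927 + 0.004914 = 0.06328 K/W
Q = ΔT/ΣR = (1110 °C − 34.3 °C)/0.06328 = 17000 W
From the inner boundary to the vermiculite board/concrete interface, ΣR_partial = 0.05344 K/W.
T_interface = T_in − Q·ΣR_partial = 1110 °C − (17000)(0.05344) = 202 °C

T = 202 °C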